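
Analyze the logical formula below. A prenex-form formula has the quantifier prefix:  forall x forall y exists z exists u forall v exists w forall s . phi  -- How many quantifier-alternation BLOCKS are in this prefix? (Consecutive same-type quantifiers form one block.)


Quantifier-type sequence: A A E E A E A  (A=forall, E=exists)
Group into maximal same-type runs:
  Ax2 | Ex2 | Ax1 | Ex1 | Ax1
Number of blocks = 5

5


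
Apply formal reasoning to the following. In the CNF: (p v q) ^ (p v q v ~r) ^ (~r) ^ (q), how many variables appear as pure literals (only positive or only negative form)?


Check each variable for pure literal status:
p: pure positive
q: pure positive
r: pure negative
Pure literal count = 3

3


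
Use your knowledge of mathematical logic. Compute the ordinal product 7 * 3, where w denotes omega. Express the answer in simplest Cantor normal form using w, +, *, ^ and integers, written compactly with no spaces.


Compute 7 * 3.
Ordinal * is associative and left-distributive over +, but NOT commutative; for finite n>1, n*w = w but w*n stays w*n.
Both finite; ordinal * agrees with natural *: 7 * 3 = 21.
Result = 21

21


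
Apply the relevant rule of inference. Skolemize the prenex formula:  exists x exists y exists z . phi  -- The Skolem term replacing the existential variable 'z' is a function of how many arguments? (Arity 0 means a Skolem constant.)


Quantifier prefix: exists x exists y exists z
'z' is existentially quantified at position 3.
No universal quantifiers precede it.
Skolem function arity = 0 (a Skolem constant)

0


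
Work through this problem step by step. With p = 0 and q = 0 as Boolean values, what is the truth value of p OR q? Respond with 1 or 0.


p = 0, q = 0
Operation: p OR q
Evaluate: 0 OR 0 = 0

0


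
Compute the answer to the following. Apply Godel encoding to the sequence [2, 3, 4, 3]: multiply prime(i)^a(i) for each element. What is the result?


Encode each element as an exponent of the corresponding prime:
  2^2 = 4
  3^3 = 27
  5^4 = 625
  7^3 = 343
Product = 4 * 27 * 625 * 343 = 23152500

23152500


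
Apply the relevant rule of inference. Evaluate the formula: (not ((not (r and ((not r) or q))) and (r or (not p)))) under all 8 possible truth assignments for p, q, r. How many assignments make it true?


Check all 8 assignments:
p=0, q=0, r=0: 0
p=0, q=0, r=1: 0
p=0, q=1, r=0: 0
p=0, q=1, r=1: 1
p=1, q=0, r=0: 1
p=1, q=0, r=1: 0
p=1, q=1, r=0: 1
p=1, q=1, r=1: 1
Count of True = 4

4


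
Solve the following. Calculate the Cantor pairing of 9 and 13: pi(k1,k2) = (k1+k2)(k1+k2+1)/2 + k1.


k1 + k2 = 22
(k1+k2)(k1+k2+1)/2 = 22 * 23 / 2 = 253
pi = 253 + 9 = 262

262


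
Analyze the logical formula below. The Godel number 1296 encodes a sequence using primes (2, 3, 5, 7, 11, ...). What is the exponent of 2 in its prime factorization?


Factorize 1296 by dividing by 2 repeatedly.
Division steps: 2 divides 1296 exactly 4 time(s).
Exponent of 2 = 4

4


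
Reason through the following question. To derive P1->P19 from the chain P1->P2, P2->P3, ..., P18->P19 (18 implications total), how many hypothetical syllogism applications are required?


With 18 implications in a chain connecting 19 propositions:
P1->P2, P2->P3, ..., P18->P19
Steps needed = (number of implications) - 1 = 18 - 1 = 17

17


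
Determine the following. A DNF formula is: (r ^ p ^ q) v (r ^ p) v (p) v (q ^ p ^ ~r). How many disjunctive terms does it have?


A DNF formula is a disjunction of terms (conjunctions).
Terms are separated by v.
Counting the disjuncts: 4 terms.

4


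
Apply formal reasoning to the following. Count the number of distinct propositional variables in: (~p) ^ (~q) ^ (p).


Identify each variable that appears in the formula.
Variables found: p, q
Count = 2

2


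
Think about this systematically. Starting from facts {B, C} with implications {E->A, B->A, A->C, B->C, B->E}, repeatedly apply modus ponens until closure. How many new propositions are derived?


Initial facts: {B, C}
Apply modus ponens to closure:
  B and B->A  =>  A
  B and B->E  =>  E
Final known: {A, B, C, E}
New propositions: {A, E}
Count = 2

2


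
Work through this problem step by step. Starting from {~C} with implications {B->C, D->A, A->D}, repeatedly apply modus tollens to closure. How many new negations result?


Initial negated facts: {~C}
Apply modus tollens to closure:
  ~C and B->C  =>  ~B
Final negated: {~B, ~C}
New negations: {~B}
Count = 1

1


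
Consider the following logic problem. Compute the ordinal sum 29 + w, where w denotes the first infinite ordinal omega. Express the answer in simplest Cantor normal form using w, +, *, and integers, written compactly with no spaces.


Compute 29 + w.
Ordinal + is associative but NOT commutative; for finite n>0, n + w = w but w + n stays w+n.
Any finite left addend is absorbed by w on the right: 29 + w = w.
Result = w

w


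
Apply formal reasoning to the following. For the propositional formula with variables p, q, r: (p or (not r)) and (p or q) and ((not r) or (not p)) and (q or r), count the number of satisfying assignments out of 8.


Evaluate all 8 assignments for p, q, r:
p=0, q=0, r=0: 0
p=0, q=0, r=1: 0
p=0, q=1, r=0: 1
p=0, q=1, r=1: 0
p=1, q=0, r=0: 0
p=1, q=0, r=1: 0
p=1, q=1, r=0: 1
p=1, q=1, r=1: 0
Satisfying count = 2

2


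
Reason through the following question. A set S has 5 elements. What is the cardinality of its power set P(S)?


The power set of a set with n elements has 2^n elements.
|P(S)| = 2^5 = 32

32


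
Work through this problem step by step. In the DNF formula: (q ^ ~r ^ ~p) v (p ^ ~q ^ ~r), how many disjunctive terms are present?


A DNF formula is a disjunction of terms (conjunctions).
Terms are separated by v.
Counting the disjuncts: 2 terms.

2


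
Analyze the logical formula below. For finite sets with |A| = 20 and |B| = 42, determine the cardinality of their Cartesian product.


The Cartesian product A x B contains all ordered pairs (a, b).
|A x B| = |A| * |B| = 20 * 42 = 840

840


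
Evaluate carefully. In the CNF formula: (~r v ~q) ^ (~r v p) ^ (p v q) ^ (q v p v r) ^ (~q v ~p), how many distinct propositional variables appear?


Identify each variable that appears in the formula.
Variables found: p, q, r
Count = 3

3


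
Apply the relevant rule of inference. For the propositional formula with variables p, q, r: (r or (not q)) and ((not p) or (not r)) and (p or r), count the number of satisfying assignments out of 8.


Evaluate all 8 assignments for p, q, r:
p=0, q=0, r=0: 0
p=0, q=0, r=1: 1
p=0, q=1, r=0: 0
p=0, q=1, r=1: 1
p=1, q=0, r=0: 1
p=1, q=0, r=1: 0
p=1, q=1, r=0: 0
p=1, q=1, r=1: 0
Satisfying count = 3

3


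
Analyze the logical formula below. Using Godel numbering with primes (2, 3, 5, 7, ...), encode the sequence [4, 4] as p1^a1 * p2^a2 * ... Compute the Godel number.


Encode each element as an exponent of the corresponding prime:
  2^4 = 16
  3^4 = 81
Product = 16 * 81 = 1296

1296


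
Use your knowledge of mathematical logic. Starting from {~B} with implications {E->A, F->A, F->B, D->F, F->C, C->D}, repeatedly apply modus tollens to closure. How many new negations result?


Initial negated facts: {~B}
Apply modus tollens to closure:
  ~B and F->B  =>  ~F
  ~F and D->F  =>  ~D
  ~D and C->D  =>  ~C
Final negated: {~B, ~C, ~D, ~F}
New negations: {~C, ~D, ~F}
Count = 3

3


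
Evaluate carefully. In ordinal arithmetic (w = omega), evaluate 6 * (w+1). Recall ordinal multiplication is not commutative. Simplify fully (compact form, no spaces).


Compute 6 * (w+1).
Ordinal * is associative and left-distributive over +, but NOT commutative; for finite n>1, n*w = w but w*n stays w*n.
By left-distributivity: 6 * (w+1) = 6*w + 6*1 = w + 6 = w+6.
Result = w+6

w+6


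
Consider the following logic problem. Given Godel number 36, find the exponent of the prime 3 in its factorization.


Factorize 36 by dividing by 3 repeatedly.
Division steps: 3 divides 36 exactly 2 time(s).
Exponent of 3 = 2

2


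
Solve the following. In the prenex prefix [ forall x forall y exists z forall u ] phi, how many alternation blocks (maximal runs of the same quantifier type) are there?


Quantifier-type sequence: A A E A  (A=forall, E=exists)
Group into maximal same-type runs:
  Ax2 | Ex1 | Ax1
Number of blocks = 3

3


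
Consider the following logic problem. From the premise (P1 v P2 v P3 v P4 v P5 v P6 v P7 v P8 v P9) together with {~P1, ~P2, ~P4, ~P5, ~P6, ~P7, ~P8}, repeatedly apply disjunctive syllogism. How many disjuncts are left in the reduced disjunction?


Original disjuncts (9): P1, P2, P3, P4, P5, P6, P7, P8, P9
Negated (eliminate): ~P1, ~P2, ~P4, ~P5, ~P6, ~P7, ~P8
Remaining disjuncts: P3, P9
Count = 9 - 7 = 2

2


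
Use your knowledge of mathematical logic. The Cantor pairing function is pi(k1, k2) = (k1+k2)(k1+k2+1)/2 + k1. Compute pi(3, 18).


k1 + k2 = 21
(k1+k2)(k1+k2+1)/2 = 21 * 22 / 2 = 231
pi = 231 + 3 = 234

234


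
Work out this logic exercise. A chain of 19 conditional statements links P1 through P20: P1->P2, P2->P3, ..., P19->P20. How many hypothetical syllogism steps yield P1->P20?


With 19 implications in a chain connecting 20 propositions:
P1->P2, P2->P3, ..., P19->P20
Steps needed = (number of implications) - 1 = 19 - 1 = 18

18


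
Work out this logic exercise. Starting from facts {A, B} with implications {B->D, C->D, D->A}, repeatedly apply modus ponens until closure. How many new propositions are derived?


Initial facts: {A, B}
Apply modus ponens to closure:
  B and B->D  =>  D
Final known: {A, B, D}
New propositions: {D}
Count = 1

1


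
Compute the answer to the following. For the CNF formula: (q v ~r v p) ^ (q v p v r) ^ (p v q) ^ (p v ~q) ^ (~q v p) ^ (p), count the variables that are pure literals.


Check each variable for pure literal status:
p: pure positive
q: mixed (not pure)
r: mixed (not pure)
Pure literal count = 1

1


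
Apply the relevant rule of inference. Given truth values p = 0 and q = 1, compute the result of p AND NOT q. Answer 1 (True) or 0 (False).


p = 0, q = 1
Operation: p AND NOT q
Evaluate: 0 AND NOT 1 = 0

0


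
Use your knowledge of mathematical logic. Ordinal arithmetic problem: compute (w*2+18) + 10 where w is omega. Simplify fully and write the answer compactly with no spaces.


Compute (w*2+18) + 10.
Ordinal + is associative but NOT commutative; for finite n>0, n + w = w but w + n stays w+n.
By associativity: (w*2+18) + 10 = w*2 + (18+10) = w*2+28.
Result = w*2+28

w*2+28


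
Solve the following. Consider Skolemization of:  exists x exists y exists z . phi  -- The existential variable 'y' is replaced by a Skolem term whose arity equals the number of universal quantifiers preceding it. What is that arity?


Quantifier prefix: exists x exists y exists z
'y' is existentially quantified at position 2.
No universal quantifiers precede it.
Skolem function arity = 0 (a Skolem constant)

0


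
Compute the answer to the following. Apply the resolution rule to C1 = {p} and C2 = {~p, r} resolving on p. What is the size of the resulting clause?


Remove p from C1 and ~p from C2.
C1 remainder: {}
C2 remainder: {r}
Union (resolvent): {r}
Resolvent has 1 literal(s).

1


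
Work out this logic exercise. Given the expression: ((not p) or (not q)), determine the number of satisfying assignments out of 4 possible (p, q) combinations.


Check all 4 assignments:
p=0, q=0: 1
p=0, q=1: 1
p=1, q=0: 1
p=1, q=1: 0
Count of True = 3

3


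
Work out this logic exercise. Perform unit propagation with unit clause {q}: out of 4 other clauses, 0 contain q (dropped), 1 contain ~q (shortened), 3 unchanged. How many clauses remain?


Satisfied (removed): 0
Shortened (remain): 1
Unchanged (remain): 3
Remaining = 1 + 3 = 4

4


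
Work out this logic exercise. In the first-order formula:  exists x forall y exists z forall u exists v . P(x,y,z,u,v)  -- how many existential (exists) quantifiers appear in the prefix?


Quantifier prefix: exists x forall y exists z forall u exists v
Mark each quantifier type:
  E U E U E
Universal count = 2, Existential count = 3
Asked for existential (exists) quantifiers: 3

3


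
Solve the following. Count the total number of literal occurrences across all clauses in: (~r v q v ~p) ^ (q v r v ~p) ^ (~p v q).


Counting literals in each clause:
Clause 1: 3 literal(s)
Clause 2: 3 literal(s)
Clause 3: 2 literal(s)
Total = 8

8


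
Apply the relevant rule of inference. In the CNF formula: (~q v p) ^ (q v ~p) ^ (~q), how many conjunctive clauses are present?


A CNF formula is a conjunction of clauses.
Clauses are separated by ^.
Counting the conjuncts: 3 clauses.

3


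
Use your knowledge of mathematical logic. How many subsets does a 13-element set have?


The power set of a set with n elements has 2^n elements.
|P(S)| = 2^13 = 8192

8192


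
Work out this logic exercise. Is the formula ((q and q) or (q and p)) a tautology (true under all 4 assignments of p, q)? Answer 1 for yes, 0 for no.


Check all 4 assignments:
p=0, q=0: 0
p=0, q=1: 1
p=1, q=0: 0
p=1, q=1: 1
Satisfying count = 2/4.
Tautology iff count = 4: no.

0


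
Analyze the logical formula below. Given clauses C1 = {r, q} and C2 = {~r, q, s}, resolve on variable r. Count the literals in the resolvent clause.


Remove r from C1 and ~r from C2.
C1 remainder: {q}
C2 remainder: {q, s}
Union (resolvent): {q, s}
Resolvent has 2 literal(s).

2


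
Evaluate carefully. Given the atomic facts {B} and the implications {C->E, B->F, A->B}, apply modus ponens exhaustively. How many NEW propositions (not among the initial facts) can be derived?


Initial facts: {B}
Apply modus ponens to closure:
  B and B->F  =>  F
Final known: {B, F}
New propositions: {F}
Count = 1

1


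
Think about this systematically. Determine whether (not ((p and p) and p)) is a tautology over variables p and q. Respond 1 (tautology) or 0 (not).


Check all 4 assignments:
p=0, q=0: 1
p=0, q=1: 1
p=1, q=0: 0
p=1, q=1: 0
Satisfying count = 2/4.
Tautology iff count = 4: no.

0


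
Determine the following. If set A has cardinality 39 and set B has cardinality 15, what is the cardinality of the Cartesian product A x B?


The Cartesian product A x B contains all ordered pairs (a, b).
|A x B| = |A| * |B| = 39 * 15 = 585

585


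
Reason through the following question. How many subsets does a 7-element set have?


The power set of a set with n elements has 2^n elements.
|P(S)| = 2^7 = 128

128


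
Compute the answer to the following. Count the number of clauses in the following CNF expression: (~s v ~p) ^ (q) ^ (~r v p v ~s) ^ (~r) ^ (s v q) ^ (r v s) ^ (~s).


A CNF formula is a conjunction of clauses.
Clauses are separated by ^.
Counting the conjuncts: 7 clauses.

7


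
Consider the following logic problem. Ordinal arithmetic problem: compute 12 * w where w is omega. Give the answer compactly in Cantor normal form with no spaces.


Compute 12 * w.
Ordinal * is associative and left-distributive over +, but NOT commutative; for finite n>1, n*w = w but w*n stays w*n.
For finite n>0, n * w = sup{n*k : k<w} = w. So 12 * w = w.
Result = w

w


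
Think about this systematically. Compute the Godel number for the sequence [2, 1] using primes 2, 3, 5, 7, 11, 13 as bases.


Encode each element as an exponent of the corresponding prime:
  2^2 = 4
  3^1 = 3
Product = 4 * 3 = 12

12


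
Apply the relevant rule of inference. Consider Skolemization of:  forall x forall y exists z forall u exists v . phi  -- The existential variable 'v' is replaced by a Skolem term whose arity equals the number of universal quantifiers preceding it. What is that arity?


Quantifier prefix: forall x forall y exists z forall u exists v
'v' is existentially quantified at position 5.
Universal variables preceding it: x, y, u
Skolem function arity = 3

3


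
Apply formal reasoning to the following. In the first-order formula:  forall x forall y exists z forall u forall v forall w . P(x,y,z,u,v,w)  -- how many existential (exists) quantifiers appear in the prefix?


Quantifier prefix: forall x forall y exists z forall u forall v forall w
Mark each quantifier type:
  U U E U U U
Universal count = 5, Existential count = 1
Asked for existential (exists) quantifiers: 1

1


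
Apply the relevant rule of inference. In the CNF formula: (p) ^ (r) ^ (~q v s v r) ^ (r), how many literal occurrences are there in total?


Counting literals in each clause:
Clause 1: 1 literal(s)
Clause 2: 1 literal(s)
Clause 3: 3 literal(s)
Clause 4: 1 literal(s)
Total = 6

6


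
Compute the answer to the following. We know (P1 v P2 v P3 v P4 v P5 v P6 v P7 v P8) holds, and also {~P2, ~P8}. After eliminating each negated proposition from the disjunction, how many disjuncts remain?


Original disjuncts (8): P1, P2, P3, P4, P5, P6, P7, P8
Negated (eliminate): ~P2, ~P8
Remaining disjuncts: P1, P3, P4, P5, P6, P7
Count = 8 - 2 = 6

6


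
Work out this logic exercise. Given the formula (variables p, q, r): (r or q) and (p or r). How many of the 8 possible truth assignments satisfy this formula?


Evaluate all 8 assignments for p, q, r:
p=0, q=0, r=0: 0
p=0, q=0, r=1: 1
p=0, q=1, r=0: 0
p=0, q=1, r=1: 1
p=1, q=0, r=0: 0
p=1, q=0, r=1: 1
p=1, q=1, r=0: 1
p=1, q=1, r=1: 1
Satisfying count = 5

5


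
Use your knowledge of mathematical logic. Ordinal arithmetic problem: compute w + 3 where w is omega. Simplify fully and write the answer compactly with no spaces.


Compute w + 3.
Ordinal + is associative but NOT commutative; for finite n>0, n + w = w but w + n stays w+n.
w + 3 is already in normal form (a successor ordinal beyond w).
Result = w+3

w+3


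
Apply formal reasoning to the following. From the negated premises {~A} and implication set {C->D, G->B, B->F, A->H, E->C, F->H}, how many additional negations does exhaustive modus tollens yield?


Initial negated facts: {~A}
Apply modus tollens to closure:
  (no implication fires)
Final negated: {~A}
New negations: {(none)}
Count = 0

0


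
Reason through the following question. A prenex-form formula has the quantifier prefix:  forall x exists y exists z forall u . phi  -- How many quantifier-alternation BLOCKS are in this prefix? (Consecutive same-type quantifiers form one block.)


Quantifier-type sequence: A E E A  (A=forall, E=exists)
Group into maximal same-type runs:
  Ax1 | Ex2 | Ax1
Number of blocks = 3

3


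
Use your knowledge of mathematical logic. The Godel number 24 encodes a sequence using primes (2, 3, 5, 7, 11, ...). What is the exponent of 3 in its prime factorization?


Factorize 24 by dividing by 3 repeatedly.
Division steps: 3 divides 24 exactly 1 time(s).
Exponent of 3 = 1

1


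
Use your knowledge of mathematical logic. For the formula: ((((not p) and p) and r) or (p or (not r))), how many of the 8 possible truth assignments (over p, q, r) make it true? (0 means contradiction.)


Check all 8 assignments:
p=0, q=0, r=0: 1
p=0, q=0, r=1: 0
p=0, q=1, r=0: 1
p=0, q=1, r=1: 0
p=1, q=0, r=0: 1
p=1, q=0, r=1: 1
p=1, q=1, r=0: 1
p=1, q=1, r=1: 1
Count of True = 6

6


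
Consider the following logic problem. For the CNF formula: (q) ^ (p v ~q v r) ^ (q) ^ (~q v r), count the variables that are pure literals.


Check each variable for pure literal status:
p: pure positive
q: mixed (not pure)
r: pure positive
Pure literal count = 2

2


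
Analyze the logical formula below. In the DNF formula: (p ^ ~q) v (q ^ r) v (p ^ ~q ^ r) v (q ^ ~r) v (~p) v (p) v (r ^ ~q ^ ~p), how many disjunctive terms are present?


A DNF formula is a disjunction of terms (conjunctions).
Terms are separated by v.
Counting the disjuncts: 7 terms.

7


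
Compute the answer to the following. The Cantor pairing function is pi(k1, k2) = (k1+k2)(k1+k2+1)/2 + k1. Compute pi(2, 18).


k1 + k2 = 20
(k1+k2)(k1+k2+1)/2 = 20 * 21 / 2 = 210
pi = 210 + 2 = 212

212


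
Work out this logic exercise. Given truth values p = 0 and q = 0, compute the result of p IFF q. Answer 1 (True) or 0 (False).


p = 0, q = 0
Operation: p IFF q
Evaluate: 0 IFF 0 = 1

1


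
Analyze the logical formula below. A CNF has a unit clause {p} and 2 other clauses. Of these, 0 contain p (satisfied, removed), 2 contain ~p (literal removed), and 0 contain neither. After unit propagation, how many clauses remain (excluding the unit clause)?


Satisfied (removed): 0
Shortened (remain): 2
Unchanged (remain): 0
Remaining = 2 + 0 = 2

2


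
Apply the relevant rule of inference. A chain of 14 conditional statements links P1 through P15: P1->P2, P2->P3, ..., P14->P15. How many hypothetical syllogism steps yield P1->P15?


With 14 implications in a chain connecting 15 propositions:
P1->P2, P2->P3, ..., P14->P15
Steps needed = (number of implications) - 1 = 14 - 1 = 13

13


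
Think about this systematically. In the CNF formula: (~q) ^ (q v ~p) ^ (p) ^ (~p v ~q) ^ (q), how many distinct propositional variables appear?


Identify each variable that appears in the formula.
Variables found: p, q
Count = 2

2


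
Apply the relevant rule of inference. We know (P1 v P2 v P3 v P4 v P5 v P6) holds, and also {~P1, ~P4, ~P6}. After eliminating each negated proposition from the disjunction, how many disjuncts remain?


Original disjuncts (6): P1, P2, P3, P4, P5, P6
Negated (eliminate): ~P1, ~P4, ~P6
Remaining disjuncts: P2, P3, P5
Count = 6 - 3 = 3

3


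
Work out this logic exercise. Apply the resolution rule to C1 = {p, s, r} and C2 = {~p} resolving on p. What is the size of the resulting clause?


Remove p from C1 and ~p from C2.
C1 remainder: {s, r}
C2 remainder: {}
Union (resolvent): {r, s}
Resolvent has 2 literal(s).

2


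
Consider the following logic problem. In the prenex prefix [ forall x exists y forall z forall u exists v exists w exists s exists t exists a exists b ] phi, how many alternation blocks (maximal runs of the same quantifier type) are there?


Quantifier-type sequence: A E A A E E E E E E  (A=forall, E=exists)
Group into maximal same-type runs:
  Ax1 | Ex1 | Ax2 | Ex6
Number of blocks = 4

4


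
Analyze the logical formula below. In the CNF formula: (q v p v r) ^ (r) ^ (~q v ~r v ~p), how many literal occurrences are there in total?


Counting literals in each clause:
Clause 1: 3 literal(s)
Clause 2: 1 literal(s)
Clause 3: 3 literal(s)
Total = 7

7


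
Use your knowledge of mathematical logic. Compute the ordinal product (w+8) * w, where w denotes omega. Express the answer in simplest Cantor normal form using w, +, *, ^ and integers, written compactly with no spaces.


Compute (w+8) * w.
Ordinal * is associative and left-distributive over +, but NOT commutative; for finite n>1, n*w = w but w*n stays w*n.
(w+8) * w = sup{(w+8)*k : k<w} = sup{w*k+8} = w^2 (the +8 tail is absorbed in the limit).
Result = w^2

w^2


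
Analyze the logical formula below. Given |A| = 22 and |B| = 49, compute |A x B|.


The Cartesian product A x B contains all ordered pairs (a, b).
|A x B| = |A| * |B| = 22 * 49 = 1078

1078


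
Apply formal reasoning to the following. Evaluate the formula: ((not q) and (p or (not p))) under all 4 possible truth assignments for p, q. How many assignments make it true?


Check all 4 assignments:
p=0, q=0: 1
p=0, q=1: 0
p=1, q=0: 1
p=1, q=1: 0
Count of True = 2

2


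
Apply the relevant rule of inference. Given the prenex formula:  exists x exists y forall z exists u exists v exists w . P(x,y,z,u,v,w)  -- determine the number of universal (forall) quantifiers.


Quantifier prefix: exists x exists y forall z exists u exists v exists w
Mark each quantifier type:
  E E U E E E
Universal count = 1, Existential count = 5
Asked for universal (forall) quantifiers: 1

1


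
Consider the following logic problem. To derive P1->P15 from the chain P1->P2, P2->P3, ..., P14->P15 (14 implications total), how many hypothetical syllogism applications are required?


With 14 implications in a chain connecting 15 propositions:
P1->P2, P2->P3, ..., P14->P15
Steps needed = (number of implications) - 1 = 14 - 1 = 13

13


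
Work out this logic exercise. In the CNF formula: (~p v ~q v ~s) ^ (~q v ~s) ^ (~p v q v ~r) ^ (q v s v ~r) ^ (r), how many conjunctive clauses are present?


A CNF formula is a conjunction of clauses.
Clauses are separated by ^.
Counting the conjuncts: 5 clauses.

5


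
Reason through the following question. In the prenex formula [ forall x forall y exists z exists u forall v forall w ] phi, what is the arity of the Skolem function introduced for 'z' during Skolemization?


Quantifier prefix: forall x forall y exists z exists u forall v forall w
'z' is existentially quantified at position 3.
Universal variables preceding it: x, y
Skolem function arity = 2

2


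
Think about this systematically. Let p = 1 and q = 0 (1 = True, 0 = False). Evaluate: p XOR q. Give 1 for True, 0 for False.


p = 1, q = 0
Operation: p XOR q
Evaluate: 1 XOR 0 = 1

1


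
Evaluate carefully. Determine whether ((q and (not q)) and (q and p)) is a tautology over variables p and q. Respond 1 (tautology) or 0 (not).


Check all 4 assignments:
p=0, q=0: 0
p=0, q=1: 0
p=1, q=0: 0
p=1, q=1: 0
Satisfying count = 0/4.
Tautology iff count = 4: no.

0


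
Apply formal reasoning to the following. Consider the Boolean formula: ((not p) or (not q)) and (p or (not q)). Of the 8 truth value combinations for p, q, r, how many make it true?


Evaluate all 8 assignments for p, q, r:
p=0, q=0, r=0: 1
p=0, q=0, r=1: 1
p=0, q=1, r=0: 0
p=0, q=1, r=1: 0
p=1, q=0, r=0: 1
p=1, q=0, r=1: 1
p=1, q=1, r=0: 0
p=1, q=1, r=1: 0
Satisfying count = 4

4


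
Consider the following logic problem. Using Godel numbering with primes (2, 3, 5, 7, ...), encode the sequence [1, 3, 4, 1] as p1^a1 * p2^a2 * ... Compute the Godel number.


Encode each element as an exponent of the corresponding prime:
  2^1 = 2
  3^3 = 27
  5^4 = 625
  7^1 = 7
Product = 2 * 27 * 625 * 7 = 236250

236250


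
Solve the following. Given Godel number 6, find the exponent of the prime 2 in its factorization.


Factorize 6 by dividing by 2 repeatedly.
Division steps: 2 divides 6 exactly 1 time(s).
Exponent of 2 = 1

1


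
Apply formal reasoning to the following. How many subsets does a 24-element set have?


The power set of a set with n elements has 2^n elements.
|P(S)| = 2^24 = 16777216

16777216


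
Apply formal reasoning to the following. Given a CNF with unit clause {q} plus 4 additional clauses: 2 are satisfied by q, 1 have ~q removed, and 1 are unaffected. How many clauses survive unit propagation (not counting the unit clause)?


Satisfied (removed): 2
Shortened (remain): 1
Unchanged (remain): 1
Remaining = 1 + 1 = 2

2


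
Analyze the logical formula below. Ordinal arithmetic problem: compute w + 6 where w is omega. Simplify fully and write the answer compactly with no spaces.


Compute w + 6.
Ordinal + is associative but NOT commutative; for finite n>0, n + w = w but w + n stays w+n.
w + 6 is already in normal form (a successor ordinal beyond w).
Result = w+6

w+6


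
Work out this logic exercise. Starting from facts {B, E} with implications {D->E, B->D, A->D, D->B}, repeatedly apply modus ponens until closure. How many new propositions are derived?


Initial facts: {B, E}
Apply modus ponens to closure:
  B and B->D  =>  D
Final known: {B, D, E}
New propositions: {D}
Count = 1

1


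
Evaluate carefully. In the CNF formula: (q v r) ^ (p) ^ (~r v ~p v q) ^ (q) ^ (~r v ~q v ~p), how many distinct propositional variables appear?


Identify each variable that appears in the formula.
Variables found: p, q, r
Count = 3

3


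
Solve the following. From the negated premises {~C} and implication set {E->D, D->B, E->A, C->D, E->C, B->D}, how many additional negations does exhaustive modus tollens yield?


Initial negated facts: {~C}
Apply modus tollens to closure:
  ~C and E->C  =>  ~E
Final negated: {~C, ~E}
New negations: {~E}
Count = 1

1


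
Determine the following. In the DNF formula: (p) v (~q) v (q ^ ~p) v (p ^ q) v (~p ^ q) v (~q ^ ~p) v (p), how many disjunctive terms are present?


A DNF formula is a disjunction of terms (conjunctions).
Terms are separated by v.
Counting the disjuncts: 7 terms.

7


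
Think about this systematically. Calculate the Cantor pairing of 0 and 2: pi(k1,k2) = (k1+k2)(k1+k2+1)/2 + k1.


k1 + k2 = 2
(k1+k2)(k1+k2+1)/2 = 2 * 3 / 2 = 3
pi = 3 + 0 = 3

3


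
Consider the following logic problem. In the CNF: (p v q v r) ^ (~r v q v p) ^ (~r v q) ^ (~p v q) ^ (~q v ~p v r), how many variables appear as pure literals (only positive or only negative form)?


Check each variable for pure literal status:
p: mixed (not pure)
q: mixed (not pure)
r: mixed (not pure)
Pure literal count = 0

0


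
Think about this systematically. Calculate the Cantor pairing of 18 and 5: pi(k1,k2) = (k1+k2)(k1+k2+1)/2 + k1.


k1 + k2 = 23
(k1+k2)(k1+k2+1)/2 = 23 * 24 / 2 = 276
pi = 276 + 18 = 294

294


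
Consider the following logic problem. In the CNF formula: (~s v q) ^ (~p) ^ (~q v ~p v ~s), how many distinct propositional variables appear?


Identify each variable that appears in the formula.
Variables found: p, q, s
Count = 3

3


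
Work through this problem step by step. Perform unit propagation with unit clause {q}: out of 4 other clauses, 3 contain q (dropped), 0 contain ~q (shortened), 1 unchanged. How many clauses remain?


Satisfied (removed): 3
Shortened (remain): 0
Unchanged (remain): 1
Remaining = 0 + 1 = 1

1


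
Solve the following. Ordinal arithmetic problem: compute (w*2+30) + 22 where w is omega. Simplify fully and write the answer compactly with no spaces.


Compute (w*2+30) + 22.
Ordinal + is associative but NOT commutative; for finite n>0, n + w = w but w + n stays w+n.
By associativity: (w*2+30) + 22 = w*2 + (30+22) = w*2+52.
Result = w*2+52

w*2+52


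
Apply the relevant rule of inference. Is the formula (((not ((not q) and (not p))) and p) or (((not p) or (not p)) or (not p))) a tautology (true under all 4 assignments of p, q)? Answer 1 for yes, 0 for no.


Check all 4 assignments:
p=0, q=0: 1
p=0, q=1: 1
p=1, q=0: 1
p=1, q=1: 1
Satisfying count = 4/4.
Tautology iff count = 4: yes.

1


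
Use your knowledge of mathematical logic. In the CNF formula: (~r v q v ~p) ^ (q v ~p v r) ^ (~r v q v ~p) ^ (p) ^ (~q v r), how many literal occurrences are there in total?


Counting literals in each clause:
Clause 1: 3 literal(s)
Clause 2: 3 literal(s)
Clause 3: 3 literal(s)
Clause 4: 1 literal(s)
Clause 5: 2 literal(s)
Total = 12

12


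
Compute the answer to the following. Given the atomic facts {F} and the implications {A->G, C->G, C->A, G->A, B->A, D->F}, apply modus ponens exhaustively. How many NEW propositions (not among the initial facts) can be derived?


Initial facts: {F}
Apply modus ponens to closure:
  (no implication fires)
Final known: {F}
New propositions: {(none)}
Count = 0

0


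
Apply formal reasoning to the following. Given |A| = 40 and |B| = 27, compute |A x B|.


The Cartesian product A x B contains all ordered pairs (a, b).
|A x B| = |A| * |B| = 40 * 27 = 1080

1080


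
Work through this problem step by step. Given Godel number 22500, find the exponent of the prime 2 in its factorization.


Factorize 22500 by dividing by 2 repeatedly.
Division steps: 2 divides 22500 exactly 2 time(s).
Exponent of 2 = 2

2


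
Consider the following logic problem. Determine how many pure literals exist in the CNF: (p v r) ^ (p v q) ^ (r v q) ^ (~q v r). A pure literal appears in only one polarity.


Check each variable for pure literal status:
p: pure positive
q: mixed (not pure)
r: pure positive
Pure literal count = 2

2


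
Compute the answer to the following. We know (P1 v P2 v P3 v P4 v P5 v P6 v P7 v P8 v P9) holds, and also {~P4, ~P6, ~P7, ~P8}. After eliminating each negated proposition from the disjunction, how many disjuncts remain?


Original disjuncts (9): P1, P2, P3, P4, P5, P6, P7, P8, P9
Negated (eliminate): ~P4, ~P6, ~P7, ~P8
Remaining disjuncts: P1, P2, P3, P5, P9
Count = 9 - 4 = 5

5


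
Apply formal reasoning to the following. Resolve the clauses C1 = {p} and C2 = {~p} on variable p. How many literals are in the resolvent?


Remove p from C1 and ~p from C2.
C1 remainder: {}
C2 remainder: {}
Union (resolvent): {} (empty clause)
Resolvent has 0 literal(s).

0


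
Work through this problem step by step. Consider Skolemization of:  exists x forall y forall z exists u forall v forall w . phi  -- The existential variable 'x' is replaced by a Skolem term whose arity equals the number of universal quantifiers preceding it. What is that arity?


Quantifier prefix: exists x forall y forall z exists u forall v forall w
'x' is existentially quantified at position 1.
No universal quantifiers precede it.
Skolem function arity = 0 (a Skolem constant)

0


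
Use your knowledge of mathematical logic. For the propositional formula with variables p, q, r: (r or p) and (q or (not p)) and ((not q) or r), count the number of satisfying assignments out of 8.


Evaluate all 8 assignments for p, q, r:
p=0, q=0, r=0: 0
p=0, q=0, r=1: 1
p=0, q=1, r=0: 0
p=0, q=1, r=1: 1
p=1, q=0, r=0: 0
p=1, q=0, r=1: 0
p=1, q=1, r=0: 0
p=1, q=1, r=1: 1
Satisfying count = 3

3


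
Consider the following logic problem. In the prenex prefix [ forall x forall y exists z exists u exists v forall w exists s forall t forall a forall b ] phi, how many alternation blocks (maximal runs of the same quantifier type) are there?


Quantifier-type sequence: A A E E E A E A A A  (A=forall, E=exists)
Group into maximal same-type runs:
  Ax2 | Ex3 | Ax1 | Ex1 | Ax3
Number of blocks = 5

5


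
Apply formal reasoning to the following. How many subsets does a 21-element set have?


The power set of a set with n elements has 2^n elements.
|P(S)| = 2^21 = 2097152

2097152


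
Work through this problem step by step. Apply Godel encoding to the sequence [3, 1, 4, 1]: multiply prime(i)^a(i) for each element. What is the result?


Encode each element as an exponent of the corresponding prime:
  2^3 = 8
  3^1 = 3
  5^4 = 625
  7^1 = 7
Product = 8 * 3 * 625 * 7 = 105000

105000


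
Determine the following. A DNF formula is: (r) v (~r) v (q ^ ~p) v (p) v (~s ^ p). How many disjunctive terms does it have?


A DNF formula is a disjunction of terms (conjunctions).
Terms are separated by v.
Counting the disjuncts: 5 terms.

5


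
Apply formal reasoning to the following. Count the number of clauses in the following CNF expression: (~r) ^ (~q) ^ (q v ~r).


A CNF formula is a conjunction of clauses.
Clauses are separated by ^.
Counting the conjuncts: 3 clauses.

3


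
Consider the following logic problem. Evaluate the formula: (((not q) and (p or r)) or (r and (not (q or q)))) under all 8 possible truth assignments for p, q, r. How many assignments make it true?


Check all 8 assignments:
p=0, q=0, r=0: 0
p=0, q=0, r=1: 1
p=0, q=1, r=0: 0
p=0, q=1, r=1: 0
p=1, q=0, r=0: 1
p=1, q=0, r=1: 1
p=1, q=1, r=0: 0
p=1, q=1, r=1: 0
Count of True = 3

3


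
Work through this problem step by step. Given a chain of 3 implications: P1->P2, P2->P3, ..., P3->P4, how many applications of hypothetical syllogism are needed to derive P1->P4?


With 3 implications in a chain connecting 4 propositions:
P1->P2, P2->P3, ..., P3->P4
Steps needed = (number of implications) - 1 = 3 - 1 = 2

2


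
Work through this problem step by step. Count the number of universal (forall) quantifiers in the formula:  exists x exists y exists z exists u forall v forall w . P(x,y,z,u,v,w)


Quantifier prefix: exists x exists y exists z exists u forall v forall w
Mark each quantifier type:
  E E E E U U
Universal count = 2, Existential count = 4
Asked for universal (forall) quantifiers: 2

2


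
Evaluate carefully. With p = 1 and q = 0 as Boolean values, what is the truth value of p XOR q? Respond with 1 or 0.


p = 1, q = 0
Operation: p XOR q
Evaluate: 1 XOR 0 = 1

1


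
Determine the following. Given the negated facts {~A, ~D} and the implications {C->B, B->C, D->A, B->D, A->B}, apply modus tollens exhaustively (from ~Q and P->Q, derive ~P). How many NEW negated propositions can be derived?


Initial negated facts: {~A, ~D}
Apply modus tollens to closure:
  ~D and B->D  =>  ~B
  ~B and C->B  =>  ~C
Final negated: {~A, ~B, ~C, ~D}
New negations: {~B, ~C}
Count = 2

2


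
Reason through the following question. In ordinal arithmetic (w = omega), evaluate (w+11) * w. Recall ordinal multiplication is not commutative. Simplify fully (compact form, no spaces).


Compute (w+11) * w.
Ordinal * is associative and left-distributive over +, but NOT commutative; for finite n>1, n*w = w but w*n stays w*n.
(w+11) * w = sup{(w+11)*k : k<w} = sup{w*k+11} = w^2 (the +11 tail is absorbed in the limit).
Result = w^2

w^2


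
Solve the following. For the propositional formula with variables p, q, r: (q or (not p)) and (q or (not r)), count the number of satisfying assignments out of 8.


Evaluate all 8 assignments for p, q, r:
p=0, q=0, r=0: 1
p=0, q=0, r=1: 0
p=0, q=1, r=0: 1
p=0, q=1, r=1: 1
p=1, q=0, r=0: 0
p=1, q=0, r=1: 0
p=1, q=1, r=0: 1
p=1, q=1, r=1: 1
Satisfying count = 5

5


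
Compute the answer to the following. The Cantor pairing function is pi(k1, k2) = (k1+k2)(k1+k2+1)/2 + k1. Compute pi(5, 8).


k1 + k2 = 13
(k1+k2)(k1+k2+1)/2 = 13 * 14 / 2 = 91
pi = 91 + 5 = 96

96


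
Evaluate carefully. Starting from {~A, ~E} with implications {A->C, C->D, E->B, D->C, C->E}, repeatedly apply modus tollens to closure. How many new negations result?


Initial negated facts: {~A, ~E}
Apply modus tollens to closure:
  ~E and C->E  =>  ~C
  ~C and D->C  =>  ~D
Final negated: {~A, ~C, ~D, ~E}
New negations: {~C, ~D}
Count = 2

2


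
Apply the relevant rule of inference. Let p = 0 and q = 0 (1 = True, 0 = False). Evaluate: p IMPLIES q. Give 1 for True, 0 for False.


p = 0, q = 0
Operation: p IMPLIES q
Evaluate: 0 IMPLIES 0 = 1

1


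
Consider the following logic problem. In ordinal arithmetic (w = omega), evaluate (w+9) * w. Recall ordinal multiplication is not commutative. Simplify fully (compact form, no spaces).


Compute (w+9) * w.
Ordinal * is associative and left-distributive over +, but NOT commutative; for finite n>1, n*w = w but w*n stays w*n.
(w+9) * w = sup{(w+9)*k : k<w} = sup{w*k+9} = w^2 (the +9 tail is absorbed in the limit).
Result = w^2

w^2


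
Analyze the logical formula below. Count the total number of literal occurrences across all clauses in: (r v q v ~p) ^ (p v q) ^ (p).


Counting literals in each clause:
Clause 1: 3 literal(s)
Clause 2: 2 literal(s)
Clause 3: 1 literal(s)
Total = 6

6


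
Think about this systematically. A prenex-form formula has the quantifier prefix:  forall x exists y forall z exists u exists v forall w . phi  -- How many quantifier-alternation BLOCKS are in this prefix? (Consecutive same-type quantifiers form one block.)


Quantifier-type sequence: A E A E E A  (A=forall, E=exists)
Group into maximal same-type runs:
  Ax1 | Ex1 | Ax1 | Ex2 | Ax1
Number of blocks = 5

5


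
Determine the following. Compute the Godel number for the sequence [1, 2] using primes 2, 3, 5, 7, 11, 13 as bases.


Encode each element as an exponent of the corresponding prime:
  2^1 = 2
  3^2 = 9
Product = 2 * 9 = 18

18


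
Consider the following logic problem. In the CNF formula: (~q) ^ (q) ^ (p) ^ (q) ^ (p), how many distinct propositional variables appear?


Identify each variable that appears in the formula.
Variables found: p, q
Count = 2

2


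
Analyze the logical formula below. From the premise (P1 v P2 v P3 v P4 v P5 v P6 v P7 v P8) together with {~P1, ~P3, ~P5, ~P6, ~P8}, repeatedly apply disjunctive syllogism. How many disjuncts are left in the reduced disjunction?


Original disjuncts (8): P1, P2, P3, P4, P5, P6, P7, P8
Negated (eliminate): ~P1, ~P3, ~P5, ~P6, ~P8
Remaining disjuncts: P2, P4, P7
Count = 8 - 5 = 3

3
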